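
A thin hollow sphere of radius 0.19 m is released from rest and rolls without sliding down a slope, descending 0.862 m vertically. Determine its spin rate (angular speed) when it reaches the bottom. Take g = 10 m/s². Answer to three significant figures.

ω ≈ 16.9 rad/s

With I = (2/3)MR², the ratio k = I/(MR²) is 2/3.
Pure rolling means v = ωR; then KE = ½Mv² + ½I(v/R)² = ½(1+k)Mv² = (5/6)Mv².
Energy conservation Mgh = ½(1+k)Mv² gives v = √(2gh/(1+k)) = √(2 × 10 × 0.862 / 1.667) = 3.216 m/s.
Then ω = v/R = 3.216 / 0.19 ≈ 16.9 rad/s.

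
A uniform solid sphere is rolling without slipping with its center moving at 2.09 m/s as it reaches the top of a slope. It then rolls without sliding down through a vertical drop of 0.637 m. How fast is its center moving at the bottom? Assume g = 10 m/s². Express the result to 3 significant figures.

For this body I = (2/5)MR², i.e. k = I/(MR²) = 0.4.
The rolling condition ω = v/R makes the rotational term ½I(v/R)² = ½kMv², so KE_total = ½(1+k)Mv² = (7/10)Mv².
Energy conservation: (7/10)Mv₀² + Mgh = (7/10)Mv², so v² = v₀² + 2gh/(1+k).
v = √(2.09² + 2×10×0.637/1.4) = √13.47 ≈ 3.67 m/s.

v ≈ 3.67 m/s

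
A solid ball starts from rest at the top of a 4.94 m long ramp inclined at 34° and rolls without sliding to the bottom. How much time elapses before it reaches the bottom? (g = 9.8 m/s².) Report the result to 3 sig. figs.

Here I = (2/5)MR², so the shape factor k = I/(MR²) = 0.4.
Translational: Mg sinθ − f = Ma. Rotational about the CM: fR = Iα = kMRa, so f = kMa.
Hence a = g sinθ/(1+k) = 9.8×sin34°/1.4 = 3.914 m/s².
Starting from rest, L = ½at², so t = √(2L/a) = √(2×4.94/3.914) ≈ 1.59 s.

t ≈ 1.59 s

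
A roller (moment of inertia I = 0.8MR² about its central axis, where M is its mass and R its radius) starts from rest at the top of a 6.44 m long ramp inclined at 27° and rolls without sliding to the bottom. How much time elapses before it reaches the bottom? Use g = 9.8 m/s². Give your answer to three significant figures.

The moment of inertia is 0.8MR², giving k ≡ I/(MR²) = 0.8.
Along the incline Mg sinθ − f = Ma, and torque about the center fR = Iα = kMR²(a/R) gives f = kMa.
Hence a = g sinθ/(1+k) = 9.8×sin27°/1.8 = 2.472 m/s².
Starting from rest, L = ½at², so t = √(2L/a) = √(2×6.44/2.472) ≈ 2.28 s.

t ≈ 2.28 s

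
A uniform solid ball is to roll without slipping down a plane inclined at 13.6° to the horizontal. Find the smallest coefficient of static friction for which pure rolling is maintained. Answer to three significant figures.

The moment of inertia is (2/5)MR², giving k ≡ I/(MR²) = 0.4.
Newton's second law down the slope: Mg sinθ − f = Ma. The torque equation fR = Iα (with α = a/R) gives f = kMa.
These give a = g sinθ/(1+k) and the required friction f = kMg sinθ/(1+k).
The normal force is N = Mg cosθ, so μ_min = f/N = k tanθ/(1+k).
μ_min = 0.4 × tan13.6° / 1.4 ≈ 0.0691.

μ_min ≈ 0.0691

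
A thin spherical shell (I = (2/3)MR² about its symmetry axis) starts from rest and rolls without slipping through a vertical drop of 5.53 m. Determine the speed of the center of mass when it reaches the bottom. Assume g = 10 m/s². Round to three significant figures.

v ≈ 8.15 m/s

With I = (2/3)MR², the ratio k = I/(MR²) is 2/3.
Since it rolls without slipping, ω = v/R and KE = ½Mv² + ½Iω² = ½(1+k)Mv² = (5/6)Mv².
Setting Mgh = (5/6)Mv² gives v = √(2gh/(1+k)) = √(2·10·5.53/1.667) ≈ 8.15 m/s.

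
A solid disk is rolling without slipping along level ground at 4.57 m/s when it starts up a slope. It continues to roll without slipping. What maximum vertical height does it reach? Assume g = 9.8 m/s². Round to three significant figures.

h ≈ 1.60 m

With I = (1/2)MR², the ratio k = I/(MR²) is 0.5.
Rolling without slipping gives ω = v/R, so the total kinetic energy is ½Mv² + ½Iω² = ½(1+k)Mv² = (3/4)Mv².
All of this converts to potential energy at the highest point: (3/4)Mv₀² = Mgh.
Thus h = (1+k)v₀²/(2g) = 1.5 × 4.57² / (2 × 9.8) ≈ 1.60 m.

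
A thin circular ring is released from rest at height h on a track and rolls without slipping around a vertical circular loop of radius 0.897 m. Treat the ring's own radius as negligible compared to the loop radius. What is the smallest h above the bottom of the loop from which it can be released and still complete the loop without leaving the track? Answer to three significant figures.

With I = MR², the ratio k = I/(MR²) is 1.
At the top, contact is just lost when gravity alone supplies the centripetal force: Mg = Mv_top²/r, i.e. v_top² = gr.
With ω = v/R, the kinetic energy at speed v is ½(1+k)Mv² = Mv².
Energy conservation from release (height h) to the top (height 2r): Mgh = Mg(2r) + M·gr.
Thus h_min = 2r + (1+k)r/2 = r(2 + 2/2) = 0.897 × 3 ≈ 2.69 m.

h_min ≈ 2.69 m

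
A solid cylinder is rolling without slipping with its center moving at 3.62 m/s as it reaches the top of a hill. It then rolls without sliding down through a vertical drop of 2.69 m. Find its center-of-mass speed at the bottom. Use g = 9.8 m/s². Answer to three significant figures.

v ≈ 6.95 m/s

With I = (1/2)MR², the ratio k = I/(MR²) is 0.5.
Since it rolls without slipping, ω = v/R and KE = ½Mv² + ½Iω² = ½(1+k)Mv² = (3/4)Mv².
Conserving energy between top and bottom: (3/4)Mv² = (3/4)Mv₀² + Mgh, hence v² = v₀² + 2gh/(1+k).
v = √(3.62² + 2×9.8×2.69/1.5) = √48.25 ≈ 6.95 m/s.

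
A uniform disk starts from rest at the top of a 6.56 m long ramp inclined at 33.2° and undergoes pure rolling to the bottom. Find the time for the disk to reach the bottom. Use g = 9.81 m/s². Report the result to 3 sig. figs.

Here I = (1/2)MR², so the shape factor k = I/(MR²) = 0.5.
Translational: Mg sinθ − f = Ma. Rotational about the CM: fR = Iα = kMRa, so f = kMa.
Hence a = g sinθ/(1+k) = 9.81×sin33.2°/1.5 = 3.581 m/s².
Starting from rest, L = ½at², so t = √(2L/a) = √(2×6.56/3.581) ≈ 1.91 s.

t ≈ 1.91 s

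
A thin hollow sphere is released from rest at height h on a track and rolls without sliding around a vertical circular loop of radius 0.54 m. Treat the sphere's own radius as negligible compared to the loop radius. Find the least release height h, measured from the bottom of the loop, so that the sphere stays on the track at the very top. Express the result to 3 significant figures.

h_min ≈ 1.53 m

Here I = (2/3)MR², so the shape factor k = I/(MR²) = 2/3.
At the top, contact is just lost when gravity alone supplies the centripetal force: Mg = Mv_top²/r, i.e. v_top² = gr.
With ω = v/R, the kinetic energy at speed v is ½(1+k)Mv² = (5/6)Mv².
Energy conservation from release (height h) to the top (height 2r): Mgh = Mg(2r) + (5/6)M·gr.
Thus h_min = 2r + (1+k)r/2 = r(2 + 1.667/2) = 0.54 × 2.833 ≈ 1.53 m.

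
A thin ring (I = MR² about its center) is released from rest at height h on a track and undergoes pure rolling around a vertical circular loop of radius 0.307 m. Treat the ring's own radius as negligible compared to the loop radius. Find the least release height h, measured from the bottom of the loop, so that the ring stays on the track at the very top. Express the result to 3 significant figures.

h_min ≈ 0.921 m

Here I = MR², so the shape factor k = I/(MR²) = 1.
At the top of the loop, the minimum-contact condition is Mg = Mv_top²/r, so v_top² = gr.
With ω = v/R, the kinetic energy at speed v is ½(1+k)Mv² = Mv².
Energy conservation from release (height h) to the top (height 2r): Mgh = Mg(2r) + M·gr.
Thus h_min = 2r + (1+k)r/2 = r(2 + 2/2) = 0.307 × 3 ≈ 0.921 m.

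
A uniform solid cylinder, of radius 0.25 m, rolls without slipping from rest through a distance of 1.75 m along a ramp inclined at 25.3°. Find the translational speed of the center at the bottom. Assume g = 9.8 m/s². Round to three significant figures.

Here I = (1/2)MR², so the shape factor k = I/(MR²) = 0.5.
Pure rolling means v = ωR; then KE = ½Mv² + ½I(v/R)² = ½(1+k)Mv² = (3/4)Mv².
The vertical drop is h = L sinθ = 1.75 × sin25.3° = 0.7479 m.
Setting Mgh = (3/4)Mv² gives v = √(2gh/(1+k)) = √(2·9.8·0.7479/1.5) ≈ 3.13 m/s.

v ≈ 3.13 m/s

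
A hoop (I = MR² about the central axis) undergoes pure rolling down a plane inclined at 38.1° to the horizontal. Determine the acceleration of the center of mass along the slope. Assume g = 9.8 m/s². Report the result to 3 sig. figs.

a ≈ 3.02 m/s²

With I = MR², the ratio k = I/(MR²) is 1.
Translational: Mg sinθ − f = Ma. Rotational about the CM: fR = Iα = kMRa, so f = kMa.
Eliminating f: Mg sinθ = (1+k)Ma, so a = g sinθ/(1+k) = 9.8 × sin38.1° / 2 ≈ 3.02 m/s².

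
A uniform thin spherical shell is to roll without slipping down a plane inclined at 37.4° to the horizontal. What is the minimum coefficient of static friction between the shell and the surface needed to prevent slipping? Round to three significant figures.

μ_min ≈ 0.306

Here I = (2/3)MR², so the shape factor k = I/(MR²) = 2/3.
Translational: Mg sinθ − f = Ma. Rotational about the CM: fR = Iα = kMRa, so f = kMa.
These give a = g sinθ/(1+k) and the required friction f = kMg sinθ/(1+k).
With N = Mg cosθ, the no-slip condition f ≤ μN gives μ_min = f/N = k tanθ/(1+k).
μ_min = (2/3) × tan37.4° / 1.667 ≈ 0.306.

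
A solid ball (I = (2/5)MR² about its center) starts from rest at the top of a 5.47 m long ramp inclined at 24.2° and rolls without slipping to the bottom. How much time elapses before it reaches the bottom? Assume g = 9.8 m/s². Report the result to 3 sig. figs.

Here I = (2/5)MR², so the shape factor k = I/(MR²) = 0.4.
Translational: Mg sinθ − f = Ma. Rotational about the CM: fR = Iα = kMRa, so f = kMa.
Hence a = g sinθ/(1+k) = 9.8×sin24.2°/1.4 = 2.869 m/s².
Starting from rest, L = ½at², so t = √(2L/a) = √(2×5.47/2.869) ≈ 1.95 s.

t ≈ 1.95 s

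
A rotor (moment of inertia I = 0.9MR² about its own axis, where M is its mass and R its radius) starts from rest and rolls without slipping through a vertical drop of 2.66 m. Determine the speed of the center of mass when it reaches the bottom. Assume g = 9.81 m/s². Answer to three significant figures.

v ≈ 5.24 m/s

For this body I = 0.9MR², i.e. k = I/(MR²) = 0.9.
The rolling condition ω = v/R makes the rotational term ½I(v/R)² = ½kMv², so KE_total = ½(1+k)Mv² = (19/20)Mv².
Setting Mgh = (19/20)Mv² gives v = √(2gh/(1+k)) = √(2·9.81·2.66/1.9) ≈ 5.24 m/s.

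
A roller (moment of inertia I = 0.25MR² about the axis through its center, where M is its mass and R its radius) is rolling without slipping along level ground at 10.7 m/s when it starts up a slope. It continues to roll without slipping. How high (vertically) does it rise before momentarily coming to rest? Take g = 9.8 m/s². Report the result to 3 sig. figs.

For this body I = 0.25MR², i.e. k = I/(MR²) = 0.25.
Rolling without slipping gives ω = v/R, so the total kinetic energy is ½Mv² + ½Iω² = ½(1+k)Mv² = (5/8)Mv².
At the top the kinetic energy is zero, so (5/8)Mv₀² = Mgh.
Thus h = (1+k)v₀²/(2g) = 1.25 × 10.7² / (2 × 9.8) ≈ 7.30 m.

h ≈ 7.30 m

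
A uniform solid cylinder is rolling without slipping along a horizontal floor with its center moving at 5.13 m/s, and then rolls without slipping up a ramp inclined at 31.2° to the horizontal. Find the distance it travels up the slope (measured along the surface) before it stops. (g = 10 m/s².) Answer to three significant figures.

d ≈ 3.81 m

Here I = (1/2)MR², so the shape factor k = I/(MR²) = 0.5.
Pure rolling means v = ωR; then KE = ½Mv² + ½I(v/R)² = ½(1+k)Mv² = (3/4)Mv².
Setting this equal to Mgh gives the vertical rise h = (1+k)v₀²/(2g) = 1.5×5.13²/(2×10) = 1.974 m.
The distance along the slope is d = h/sinθ = 1.974/sin31.2° ≈ 3.81 m.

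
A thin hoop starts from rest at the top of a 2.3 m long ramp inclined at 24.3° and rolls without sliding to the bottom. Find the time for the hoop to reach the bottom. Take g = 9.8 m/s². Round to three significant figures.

Here I = MR², so the shape factor k = I/(MR²) = 1.
Along the incline Mg sinθ − f = Ma, and torque about the center fR = Iα = kMR²(a/R) gives f = kMa.
Hence a = g sinθ/(1+k) = 9.8×sin24.3°/2 = 2.016 m/s².
With constant a from rest, t = √(2L/a) = √(2·2.3/2.016) ≈ 1.51 s.

t ≈ 1.51 s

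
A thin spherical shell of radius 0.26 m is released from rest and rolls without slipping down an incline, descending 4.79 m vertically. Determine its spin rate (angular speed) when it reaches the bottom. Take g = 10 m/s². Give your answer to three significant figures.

ω ≈ 29.2 rad/s

For this body I = (2/3)MR², i.e. k = I/(MR²) = 2/3.
Pure rolling means v = ωR; then KE = ½Mv² + ½I(v/R)² = ½(1+k)Mv² = (5/6)Mv².
Energy conservation Mgh = ½(1+k)Mv² gives v = √(2gh/(1+k)) = √(2 × 10 × 4.79 / 1.667) = 7.582 m/s.
The angular speed follows from ω = v/R = 7.582/0.26 ≈ 29.2 rad/s.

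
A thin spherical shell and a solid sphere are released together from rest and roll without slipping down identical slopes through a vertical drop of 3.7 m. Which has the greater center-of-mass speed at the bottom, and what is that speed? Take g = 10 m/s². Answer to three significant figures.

For rolling without slipping, Mgh = ½(1+k)Mv² where k = I/(MR²), so v = √(2gh/(1+k)).
Thin spherical shell: k = 2/3, giving v = √(2×10×3.7/1.667) = 6.663 m/s.
Solid sphere: k = 0.4, giving v = √(2×10×3.7/1.4) = 7.27 m/s.
The smaller k wins: the solid sphere, at ≈ 7.27 m/s.

the solid sphere, at v ≈ 7.27 m/s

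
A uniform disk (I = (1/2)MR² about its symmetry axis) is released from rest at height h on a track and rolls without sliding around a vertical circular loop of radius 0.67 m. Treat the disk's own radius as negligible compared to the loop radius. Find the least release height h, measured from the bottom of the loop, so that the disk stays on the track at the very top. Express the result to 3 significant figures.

h_min ≈ 1.84 m

With I = (1/2)MR², the ratio k = I/(MR²) is 0.5.
At the top of the loop, the minimum-contact condition is Mg = Mv_top²/r, so v_top² = gr.
With ω = v/R, the kinetic energy at speed v is ½(1+k)Mv² = (3/4)Mv².
Energy conservation from release (height h) to the top (height 2r): Mgh = Mg(2r) + (3/4)M·gr.
Thus h_min = 2r + (1+k)r/2 = r(2 + 1.5/2) = 0.67 × 2.75 ≈ 1.84 m.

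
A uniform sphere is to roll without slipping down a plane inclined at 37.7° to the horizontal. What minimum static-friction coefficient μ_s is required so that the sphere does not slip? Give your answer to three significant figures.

μ_min ≈ 0.221

For this body I = (2/5)MR², i.e. k = I/(MR²) = 0.4.
Translational: Mg sinθ − f = Ma. Rotational about the CM: fR = Iα = kMRa, so f = kMa.
These give a = g sinθ/(1+k) and the required friction f = kMg sinθ/(1+k).
With N = Mg cosθ, the no-slip condition f ≤ μN gives μ_min = f/N = k tanθ/(1+k).
μ_min = 0.4 × tan37.7° / 1.4 ≈ 0.221.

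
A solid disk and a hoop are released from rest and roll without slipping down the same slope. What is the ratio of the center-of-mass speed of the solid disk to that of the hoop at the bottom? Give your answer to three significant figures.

v_ratio ≈ 1.15

Each satisfies Mgh = ½(1+k)Mv² with k = I/(MR²), so v ∝ 1/√(1+k).
For the solid disk k = 0.5; for the hoop k = 1.
v₁/v₂ = √((1+k₂)/(1+k₁)) = √(2/1.5) ≈ 1.15.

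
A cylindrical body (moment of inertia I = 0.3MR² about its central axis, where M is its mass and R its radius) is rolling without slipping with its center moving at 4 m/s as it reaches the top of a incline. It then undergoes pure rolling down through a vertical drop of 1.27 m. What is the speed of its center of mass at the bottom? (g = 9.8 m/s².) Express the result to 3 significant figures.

v ≈ 5.93 m/s

With I = 0.3MR², the ratio k = I/(MR²) is 0.3.
The rolling condition ω = v/R makes the rotational term ½I(v/R)² = ½kMv², so KE_total = ½(1+k)Mv² = (13/20)Mv².
Energy conservation: (13/20)Mv₀² + Mgh = (13/20)Mv², so v² = v₀² + 2gh/(1+k).
v = √(4² + 2×9.8×1.27/1.3) = √35.15 ≈ 5.93 m/s.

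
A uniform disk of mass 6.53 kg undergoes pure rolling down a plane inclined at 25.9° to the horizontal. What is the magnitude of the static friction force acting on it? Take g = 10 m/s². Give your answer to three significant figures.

The moment of inertia is (1/2)MR², giving k ≡ I/(MR²) = 0.5.
Along the incline Mg sinθ − f = Ma, and torque about the center fR = Iα = kMR²(a/R) gives f = kMa.
Combining, a = g sinθ/(1+k) and f = kMa = kMg sinθ/(1+k).
f = 0.5 × 6.53 × 10 × sin25.9° / 1.5 ≈ 9.51 N.

f ≈ 9.51 N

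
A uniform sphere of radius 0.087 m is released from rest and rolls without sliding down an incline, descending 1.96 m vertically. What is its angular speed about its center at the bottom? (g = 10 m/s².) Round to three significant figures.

ω ≈ 60.8 rad/s

Here I = (2/5)MR², so the shape factor k = I/(MR²) = 0.4.
Rolling without slipping gives ω = v/R, so the total kinetic energy is ½Mv² + ½Iω² = ½(1+k)Mv² = (7/10)Mv².
Energy conservation Mgh = ½(1+k)Mv² gives v = √(2gh/(1+k)) = √(2 × 10 × 1.96 / 1.4) = 5.292 m/s.
The angular speed follows from ω = v/R = 5.292/0.087 ≈ 60.8 rad/s.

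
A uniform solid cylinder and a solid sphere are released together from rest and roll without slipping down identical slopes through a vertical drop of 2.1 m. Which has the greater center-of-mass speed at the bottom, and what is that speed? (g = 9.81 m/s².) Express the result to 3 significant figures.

the solid sphere, at v ≈ 5.42 m/s

For rolling without slipping, Mgh = ½(1+k)Mv² where k = I/(MR²), so v = √(2gh/(1+k)).
Uniform solid cylinder: k = 0.5, giving v = √(2×9.81×2.1/1.5) = 5.241 m/s.
Solid sphere: k = 0.4, giving v = √(2×9.81×2.1/1.4) = 5.425 m/s.
The smaller k wins: the solid sphere, at ≈ 5.42 m/s.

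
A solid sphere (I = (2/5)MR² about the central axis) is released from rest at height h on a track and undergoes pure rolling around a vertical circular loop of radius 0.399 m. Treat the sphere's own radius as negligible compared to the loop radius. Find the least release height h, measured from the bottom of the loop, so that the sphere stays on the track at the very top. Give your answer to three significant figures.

h_min ≈ 1.08 m

The moment of inertia is (2/5)MR², giving k ≡ I/(MR²) = 0.4.
At the top, contact is just lost when gravity alone supplies the centripetal force: Mg = Mv_top²/r, i.e. v_top² = gr.
With ω = v/R, the kinetic energy at speed v is ½(1+k)Mv² = (7/10)Mv².
Energy conservation from release (height h) to the top (height 2r): Mgh = Mg(2r) + (7/10)M·gr.
Thus h_min = 2r + (1+k)r/2 = r(2 + 1.4/2) = 0.399 × 2.7 ≈ 1.08 m.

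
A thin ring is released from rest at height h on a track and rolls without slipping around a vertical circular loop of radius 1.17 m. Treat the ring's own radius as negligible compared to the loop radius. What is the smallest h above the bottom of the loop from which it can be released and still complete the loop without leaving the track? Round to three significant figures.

With I = MR², the ratio k = I/(MR²) is 1.
At the top of the loop, the minimum-contact condition is Mg = Mv_top²/r, so v_top² = gr.
With ω = v/R, the kinetic energy at speed v is ½(1+k)Mv² = Mv².
Energy conservation from release (height h) to the top (height 2r): Mgh = Mg(2r) + M·gr.
Thus h_min = 2r + (1+k)r/2 = r(2 + 2/2) = 1.17 × 3 ≈ 3.51 m.

h_min ≈ 3.51 m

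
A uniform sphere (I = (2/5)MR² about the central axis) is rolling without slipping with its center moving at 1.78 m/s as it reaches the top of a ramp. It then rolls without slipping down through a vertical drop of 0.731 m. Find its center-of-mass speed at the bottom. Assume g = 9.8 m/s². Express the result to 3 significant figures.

For this body I = (2/5)MR², i.e. k = I/(MR²) = 0.4.
Rolling without slipping gives ω = v/R, so the total kinetic energy is ½Mv² + ½Iω² = ½(1+k)Mv² = (7/10)Mv².
Conserving energy between top and bottom: (7/10)Mv² = (7/10)Mv₀² + Mgh, hence v² = v₀² + 2gh/(1+k).
v = √(1.78² + 2×9.8×0.731/1.4) = √13.4 ≈ 3.66 m/s.

v ≈ 3.66 m/s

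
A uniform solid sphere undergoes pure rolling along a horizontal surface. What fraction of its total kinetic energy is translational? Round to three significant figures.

fraction ≈ 0.714

With I = (2/5)MR², the ratio k = I/(MR²) is 0.4.
With ω = v/R, KE_trans = ½Mv² and KE_rot = ½Iω² = ½kMv², so KE_total = ½(1+k)Mv².
The translational fraction is therefore 1/(1+k) = 1/1.4 ≈ 0.714.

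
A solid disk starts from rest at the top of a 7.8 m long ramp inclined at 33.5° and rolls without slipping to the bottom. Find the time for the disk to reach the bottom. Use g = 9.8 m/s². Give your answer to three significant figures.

t ≈ 2.08 s

With I = (1/2)MR², the ratio k = I/(MR²) is 0.5.
Translational: Mg sinθ − f = Ma. Rotational about the CM: fR = Iα = kMRa, so f = kMa.
Hence a = g sinθ/(1+k) = 9.8×sin33.5°/1.5 = 3.606 m/s².
Starting from rest, L = ½at², so t = √(2L/a) = √(2×7.8/3.606) ≈ 2.08 s.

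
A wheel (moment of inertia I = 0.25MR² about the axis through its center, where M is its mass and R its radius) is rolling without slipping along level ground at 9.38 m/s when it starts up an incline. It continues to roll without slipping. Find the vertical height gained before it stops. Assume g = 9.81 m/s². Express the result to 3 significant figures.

With I = 0.25MR², the ratio k = I/(MR²) is 0.25.
Pure rolling means v = ωR; then KE = ½Mv² + ½I(v/R)² = ½(1+k)Mv² = (5/8)Mv².
At the top the kinetic energy is zero, so (5/8)Mv₀² = Mgh.
Thus h = (1+k)v₀²/(2g) = 1.25 × 9.38² / (2 × 9.81) ≈ 5.61 m.

h ≈ 5.61 m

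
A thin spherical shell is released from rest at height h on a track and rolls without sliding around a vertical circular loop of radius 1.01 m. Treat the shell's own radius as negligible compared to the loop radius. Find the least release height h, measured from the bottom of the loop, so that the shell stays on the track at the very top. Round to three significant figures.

The moment of inertia is (2/3)MR², giving k ≡ I/(MR²) = 2/3.
At the top of the loop, the minimum-contact condition is Mg = Mv_top²/r, so v_top² = gr.
With ω = v/R, the kinetic energy at speed v is ½(1+k)Mv² = (5/6)Mv².
Energy conservation from release (height h) to the top (height 2r): Mgh = Mg(2r) + (5/6)M·gr.
Thus h_min = 2r + (1+k)r/2 = r(2 + 1.667/2) = 1.01 × 2.833 ≈ 2.86 m.

h_min ≈ 2.86 m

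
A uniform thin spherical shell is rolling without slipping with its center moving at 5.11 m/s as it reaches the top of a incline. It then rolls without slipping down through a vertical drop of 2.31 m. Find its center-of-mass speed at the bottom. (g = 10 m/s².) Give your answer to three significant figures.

v ≈ 7.34 m/s

With I = (2/3)MR², the ratio k = I/(MR²) is 2/3.
Rolling without slipping gives ω = v/R, so the total kinetic energy is ½Mv² + ½Iω² = ½(1+k)Mv² = (5/6)Mv².
Conserving energy between top and bottom: (5/6)Mv² = (5/6)Mv₀² + Mgh, hence v² = v₀² + 2gh/(1+k).
v = √(5.11² + 2×10×2.31/1.667) = √53.83 ≈ 7.34 m/s.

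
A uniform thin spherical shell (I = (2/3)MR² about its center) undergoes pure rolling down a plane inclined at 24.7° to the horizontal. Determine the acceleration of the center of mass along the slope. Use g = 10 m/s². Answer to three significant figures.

For this body I = (2/3)MR², i.e. k = I/(MR²) = 2/3.
Translational: Mg sinθ − f = Ma. Rotational about the CM: fR = Iα = kMRa, so f = kMa.
Eliminating f: Mg sinθ = (1+k)Ma, so a = g sinθ/(1+k) = 10 × sin24.7° / 1.667 ≈ 2.51 m/s².

a ≈ 2.51 m/s²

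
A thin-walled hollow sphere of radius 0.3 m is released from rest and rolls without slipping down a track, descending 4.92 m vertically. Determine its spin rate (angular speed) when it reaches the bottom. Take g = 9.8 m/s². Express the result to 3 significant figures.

With I = (2/3)MR², the ratio k = I/(MR²) is 2/3.
The rolling condition ω = v/R makes the rotational term ½I(v/R)² = ½kMv², so KE_total = ½(1+k)Mv² = (5/6)Mv².
Energy conservation Mgh = ½(1+k)Mv² gives v = √(2gh/(1+k)) = √(2 × 9.8 × 4.92 / 1.667) = 7.607 m/s.
Then ω = v/R = 7.607 / 0.3 ≈ 25.4 rad/s.

ω ≈ 25.4 rad/s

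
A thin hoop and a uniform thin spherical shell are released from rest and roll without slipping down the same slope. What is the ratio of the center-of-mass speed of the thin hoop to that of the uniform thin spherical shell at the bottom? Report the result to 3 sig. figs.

v_ratio ≈ 0.913

Each satisfies Mgh = ½(1+k)Mv² with k = I/(MR²), so v ∝ 1/√(1+k).
For the thin hoop k = 1; for the uniform thin spherical shell k = 2/3.
v₁/v₂ = √((1+k₂)/(1+k₁)) = √(1.667/2) ≈ 0.913.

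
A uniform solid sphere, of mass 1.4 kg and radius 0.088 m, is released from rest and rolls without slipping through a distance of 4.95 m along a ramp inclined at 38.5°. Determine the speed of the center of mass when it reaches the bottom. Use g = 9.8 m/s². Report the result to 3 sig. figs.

For this body I = (2/5)MR², i.e. k = I/(MR²) = 0.4.
Rolling without slipping gives ω = v/R, so the total kinetic energy is ½Mv² + ½Iω² = ½(1+k)Mv² = (7/10)Mv².
The vertical drop is h = L sinθ = 4.95 × sin38.5° = 3.081 m.
Setting Mgh = (7/10)Mv² gives v = √(2gh/(1+k)) = √(2·9.8·3.081/1.4) ≈ 6.57 m/s.

v ≈ 6.57 m/s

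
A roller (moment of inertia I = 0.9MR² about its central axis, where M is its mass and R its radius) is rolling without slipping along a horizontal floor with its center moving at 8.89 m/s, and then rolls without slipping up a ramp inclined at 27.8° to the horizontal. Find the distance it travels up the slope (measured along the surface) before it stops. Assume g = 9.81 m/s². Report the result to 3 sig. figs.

d ≈ 16.4 m

With I = 0.9MR², the ratio k = I/(MR²) is 0.9.
Pure rolling means v = ωR; then KE = ½Mv² + ½I(v/R)² = ½(1+k)Mv² = (19/20)Mv².
Setting this equal to Mgh gives the vertical rise h = (1+k)v₀²/(2g) = 1.9×8.89²/(2×9.81) = 7.653 m.
The distance along the slope is d = h/sinθ = 7.653/sin27.8° ≈ 16.4 m.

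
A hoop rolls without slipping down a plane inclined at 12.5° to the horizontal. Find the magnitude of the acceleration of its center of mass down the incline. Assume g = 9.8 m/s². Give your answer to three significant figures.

Here I = MR², so the shape factor k = I/(MR²) = 1.
Along the incline Mg sinθ − f = Ma, and torque about the center fR = Iα = kMR²(a/R) gives f = kMa.
Eliminating f: Mg sinθ = (1+k)Ma, so a = g sinθ/(1+k) = 9.8 × sin12.5° / 2 ≈ 1.06 m/s².

a ≈ 1.06 m/s²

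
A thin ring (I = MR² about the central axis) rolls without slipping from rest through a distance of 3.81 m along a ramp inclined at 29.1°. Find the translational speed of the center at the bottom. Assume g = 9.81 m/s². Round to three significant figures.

With I = MR², the ratio k = I/(MR²) is 1.
Rolling without slipping gives ω = v/R, so the total kinetic energy is ½Mv² + ½Iω² = ½(1+k)Mv² = Mv².
The vertical drop is h = L sinθ = 3.81 × sin29.1° = 1.853 m.
Setting Mgh = Mv² gives v = √(2gh/(1+k)) = √(2·9.81·1.853/2) ≈ 4.26 m/s.

v ≈ 4.26 m/s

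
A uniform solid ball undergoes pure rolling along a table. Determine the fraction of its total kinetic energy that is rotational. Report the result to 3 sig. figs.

For this body I = (2/5)MR², i.e. k = I/(MR²) = 0.4.
With ω = v/R, KE_trans = ½Mv² and KE_rot = ½Iω² = ½kMv², so KE_total = ½(1+k)Mv².
The rotational fraction is therefore k/(1+k) = 0.4/1.4 ≈ 0.286.

fraction ≈ 0.286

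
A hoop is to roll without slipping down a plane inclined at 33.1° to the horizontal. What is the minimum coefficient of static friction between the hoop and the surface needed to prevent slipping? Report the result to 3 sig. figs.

μ_min ≈ 0.326

With I = MR², the ratio k = I/(MR²) is 1.
Newton's second law down the slope: Mg sinθ − f = Ma. The torque equation fR = Iα (with α = a/R) gives f = kMa.
These give a = g sinθ/(1+k) and the required friction f = kMg sinθ/(1+k).
The normal force is N = Mg cosθ, so μ_min = f/N = k tanθ/(1+k).
μ_min = 1 × tan33.1° / 2 ≈ 0.326.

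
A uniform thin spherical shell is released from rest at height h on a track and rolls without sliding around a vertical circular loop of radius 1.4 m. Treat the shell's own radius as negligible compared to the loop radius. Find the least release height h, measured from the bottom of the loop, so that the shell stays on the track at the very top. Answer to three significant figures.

With I = (2/3)MR², the ratio k = I/(MR²) is 2/3.
At the top, contact is just lost when gravity alone supplies the centripetal force: Mg = Mv_top²/r, i.e. v_top² = gr.
With ω = v/R, the kinetic energy at speed v is ½(1+k)Mv² = (5/6)Mv².
Energy conservation from release (height h) to the top (height 2r): Mgh = Mg(2r) + (5/6)M·gr.
Thus h_min = 2r + (1+k)r/2 = r(2 + 1.667/2) = 1.4 × 2.833 ≈ 3.97 m.

h_min ≈ 3.97 m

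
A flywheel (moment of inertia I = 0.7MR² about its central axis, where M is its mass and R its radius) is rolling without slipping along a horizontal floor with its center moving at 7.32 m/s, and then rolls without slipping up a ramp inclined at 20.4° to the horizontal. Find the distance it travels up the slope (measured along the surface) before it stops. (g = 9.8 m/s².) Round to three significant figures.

d ≈ 13.3 m

Here I = 0.7MR², so the shape factor k = I/(MR²) = 0.7.
The rolling condition ω = v/R makes the rotational term ½I(v/R)² = ½kMv², so KE_total = ½(1+k)Mv² = (17/20)Mv².
Setting this equal to Mgh gives the vertical rise h = (1+k)v₀²/(2g) = 1.7×7.32²/(2×9.8) = 4.647 m.
Along the incline, d = h/sinθ = 4.647/sin20.4° ≈ 13.3 m.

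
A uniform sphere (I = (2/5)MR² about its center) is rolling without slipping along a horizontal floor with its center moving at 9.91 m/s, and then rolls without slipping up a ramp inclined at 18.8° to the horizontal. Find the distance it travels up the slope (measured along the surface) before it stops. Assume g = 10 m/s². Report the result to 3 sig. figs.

d ≈ 21.3 m

The moment of inertia is (2/5)MR², giving k ≡ I/(MR²) = 0.4.
Pure rolling means v = ωR; then KE = ½Mv² + ½I(v/R)² = ½(1+k)Mv² = (7/10)Mv².
Setting this equal to Mgh gives the vertical rise h = (1+k)v₀²/(2g) = 1.4×9.91²/(2×10) = 6.875 m.
The distance along the slope is d = h/sinθ = 6.875/sin18.8° ≈ 21.3 m.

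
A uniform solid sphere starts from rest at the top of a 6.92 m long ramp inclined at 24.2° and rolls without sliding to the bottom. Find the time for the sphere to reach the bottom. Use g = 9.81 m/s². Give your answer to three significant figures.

Here I = (2/5)MR², so the shape factor k = I/(MR²) = 0.4.
Translational: Mg sinθ − f = Ma. Rotational about the CM: fR = Iα = kMRa, so f = kMa.
Hence a = g sinθ/(1+k) = 9.81×sin24.2°/1.4 = 2.872 m/s².
With constant a from rest, t = √(2L/a) = √(2·6.92/2.872) ≈ 2.20 s.

t ≈ 2.20 s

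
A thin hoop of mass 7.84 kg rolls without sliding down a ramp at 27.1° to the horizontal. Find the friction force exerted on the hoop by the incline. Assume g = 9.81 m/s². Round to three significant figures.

f ≈ 17.5 N

Here I = MR², so the shape factor k = I/(MR²) = 1.
Along the incline Mg sinθ − f = Ma, and torque about the center fR = Iα = kMR²(a/R) gives f = kMa.
Combining, a = g sinθ/(1+k) and f = kMa = kMg sinθ/(1+k).
f = 1 × 7.84 × 9.81 × sin27.1° / 2 ≈ 17.5 N.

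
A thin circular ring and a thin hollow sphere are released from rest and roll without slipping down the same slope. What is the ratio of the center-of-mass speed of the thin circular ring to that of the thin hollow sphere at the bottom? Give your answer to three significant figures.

Each satisfies Mgh = ½(1+k)Mv² with k = I/(MR²), so v ∝ 1/√(1+k).
For the thin circular ring k = 1; for the thin hollow sphere k = 2/3.
v₁/v₂ = √((1+k₂)/(1+k₁)) = √(1.667/2) ≈ 0.913.

v_ratio ≈ 0.913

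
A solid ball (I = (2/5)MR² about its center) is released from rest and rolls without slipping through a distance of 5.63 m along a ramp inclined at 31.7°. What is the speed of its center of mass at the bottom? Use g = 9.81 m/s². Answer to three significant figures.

With I = (2/5)MR², the ratio k = I/(MR²) is 0.4.
Pure rolling means v = ωR; then KE = ½Mv² + ½I(v/R)² = ½(1+k)Mv² = (7/10)Mv².
The vertical drop is h = L sinθ = 5.63 × sin31.7° = 2.958 m.
Energy conservation: Mgh = (7/10)Mv², so v = √(2gh/(1+k)) = √(2 × 9.81 × 2.958 / 1.4) ≈ 6.44 m/s.

v ≈ 6.44 m/s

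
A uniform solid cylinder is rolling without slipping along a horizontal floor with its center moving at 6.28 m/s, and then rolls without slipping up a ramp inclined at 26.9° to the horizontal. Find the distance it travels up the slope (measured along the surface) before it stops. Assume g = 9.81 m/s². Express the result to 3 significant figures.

d ≈ 6.66 m

Here I = (1/2)MR², so the shape factor k = I/(MR²) = 0.5.
The rolling condition ω = v/R makes the rotational term ½I(v/R)² = ½kMv², so KE_total = ½(1+k)Mv² = (3/4)Mv².
Setting this equal to Mgh gives the vertical rise h = (1+k)v₀²/(2g) = 1.5×6.28²/(2×9.81) = 3.015 m.
The distance along the slope is d = h/sinθ = 3.015/sin26.9° ≈ 6.66 m.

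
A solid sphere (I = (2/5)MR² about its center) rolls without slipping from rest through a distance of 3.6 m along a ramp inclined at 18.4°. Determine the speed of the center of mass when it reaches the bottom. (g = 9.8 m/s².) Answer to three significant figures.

v ≈ 3.99 m/s

Here I = (2/5)MR², so the shape factor k = I/(MR²) = 0.4.
Rolling without slipping gives ω = v/R, so the total kinetic energy is ½Mv² + ½Iω² = ½(1+k)Mv² = (7/10)Mv².
The vertical drop is h = L sinθ = 3.6 × sin18.4° = 1.136 m.
Energy conservation: Mgh = (7/10)Mv², so v = √(2gh/(1+k)) = √(2 × 9.8 × 1.136 / 1.4) ≈ 3.99 m/s.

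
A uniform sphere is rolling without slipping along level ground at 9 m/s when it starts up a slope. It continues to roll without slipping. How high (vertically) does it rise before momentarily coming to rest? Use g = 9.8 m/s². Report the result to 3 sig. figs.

With I = (2/5)MR², the ratio k = I/(MR²) is 0.4.
Rolling without slipping gives ω = v/R, so the total kinetic energy is ½Mv² + ½Iω² = ½(1+k)Mv² = (7/10)Mv².
At the top the kinetic energy is zero, so (7/10)Mv₀² = Mgh.
Thus h = (1+k)v₀²/(2g) = 1.4 × 9² / (2 × 9.8) ≈ 5.79 m.

h ≈ 5.79 m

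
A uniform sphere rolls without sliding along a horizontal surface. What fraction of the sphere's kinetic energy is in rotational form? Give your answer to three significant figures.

fraction ≈ 0.286

Here I = (2/5)MR², so the shape factor k = I/(MR²) = 0.4.
Since ω = v/R, the translational part is ½Mv² and the rotational part is ½I(v/R)² = ½kMv²; the total is ½(1+k)Mv².
The rotational fraction is therefore k/(1+k) = 0.4/1.4 ≈ 0.286.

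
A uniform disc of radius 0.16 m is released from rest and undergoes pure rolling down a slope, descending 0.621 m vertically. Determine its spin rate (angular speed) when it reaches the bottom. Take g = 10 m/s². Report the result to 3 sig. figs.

ω ≈ 18.0 rad/s

Here I = (1/2)MR², so the shape factor k = I/(MR²) = 0.5.
The rolling condition ω = v/R makes the rotational term ½I(v/R)² = ½kMv², so KE_total = ½(1+k)Mv² = (3/4)Mv².
Energy conservation Mgh = ½(1+k)Mv² gives v = √(2gh/(1+k)) = √(2 × 10 × 0.621 / 1.5) = 2.877 m/s.
The angular speed follows from ω = v/R = 2.877/0.16 ≈ 18.0 rad/s.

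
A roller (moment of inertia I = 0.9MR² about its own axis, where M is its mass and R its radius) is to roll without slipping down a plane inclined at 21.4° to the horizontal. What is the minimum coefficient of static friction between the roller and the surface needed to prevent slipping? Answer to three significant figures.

μ_min ≈ 0.186

For this body I = 0.9MR², i.e. k = I/(MR²) = 0.9.
Translational: Mg sinθ − f = Ma. Rotational about the CM: fR = Iα = kMRa, so f = kMa.
These give a = g sinθ/(1+k) and the required friction f = kMg sinθ/(1+k).
The normal force is N = Mg cosθ, so μ_min = f/N = k tanθ/(1+k).
μ_min = 0.9 × tan21.4° / 1.9 ≈ 0.186.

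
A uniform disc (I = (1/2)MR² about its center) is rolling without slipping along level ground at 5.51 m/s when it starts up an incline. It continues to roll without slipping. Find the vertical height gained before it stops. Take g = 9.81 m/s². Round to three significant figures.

h ≈ 2.32 m

With I = (1/2)MR², the ratio k = I/(MR²) is 0.5.
Rolling without slipping gives ω = v/R, so the total kinetic energy is ½Mv² + ½Iω² = ½(1+k)Mv² = (3/4)Mv².
At the top the kinetic energy is zero, so (3/4)Mv₀² = Mgh.
Thus h = (1+k)v₀²/(2g) = 1.5 × 5.51² / (2 × 9.81) ≈ 2.32 m.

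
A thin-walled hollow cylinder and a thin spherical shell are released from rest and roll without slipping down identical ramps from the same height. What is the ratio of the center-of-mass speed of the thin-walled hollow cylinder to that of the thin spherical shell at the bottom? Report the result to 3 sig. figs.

v_ratio ≈ 0.913

Each satisfies Mgh = ½(1+k)Mv² with k = I/(MR²), so v ∝ 1/√(1+k).
For the thin-walled hollow cylinder k = 1; for the thin spherical shell k = 2/3.
v₁/v₂ = √((1+k₂)/(1+k₁)) = √(1.667/2) ≈ 0.913.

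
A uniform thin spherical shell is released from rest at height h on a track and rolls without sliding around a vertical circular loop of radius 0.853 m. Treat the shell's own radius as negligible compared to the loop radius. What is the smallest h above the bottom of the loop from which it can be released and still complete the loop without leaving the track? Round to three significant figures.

h_min ≈ 2.42 m

The moment of inertia is (2/3)MR², giving k ≡ I/(MR²) = 2/3.
At the top of the loop, the minimum-contact condition is Mg = Mv_top²/r, so v_top² = gr.
With ω = v/R, the kinetic energy at speed v is ½(1+k)Mv² = (5/6)Mv².
Energy conservation from release (height h) to the top (height 2r): Mgh = Mg(2r) + (5/6)M·gr.
Thus h_min = 2r + (1+k)r/2 = r(2 + 1.667/2) = 0.853 × 2.833 ≈ 2.42 m.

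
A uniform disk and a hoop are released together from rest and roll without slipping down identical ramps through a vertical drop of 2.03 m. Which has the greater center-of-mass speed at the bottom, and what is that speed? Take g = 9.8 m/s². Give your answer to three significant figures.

For rolling without slipping, Mgh = ½(1+k)Mv² where k = I/(MR²), so v = √(2gh/(1+k)).
Uniform disk: k = 0.5, giving v = √(2×9.8×2.03/1.5) = 5.15 m/s.
Hoop: k = 1, giving v = √(2×9.8×2.03/2) = 4.46 m/s.
The smaller k wins: the uniform disk, at ≈ 5.15 m/s.

the uniform disk, at v ≈ 5.15 m/s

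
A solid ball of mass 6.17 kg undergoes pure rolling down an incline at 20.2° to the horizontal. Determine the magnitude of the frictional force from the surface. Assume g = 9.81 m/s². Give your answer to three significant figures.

f ≈ 5.97 N

Here I = (2/5)MR², so the shape factor k = I/(MR²) = 0.4.
Newton's second law down the slope: Mg sinθ − f = Ma. The torque equation fR = Iα (with α = a/R) gives f = kMa.
Combining, a = g sinθ/(1+k) and f = kMa = kMg sinθ/(1+k).
f = 0.4 × 6.17 × 9.81 × sin20.2° / 1.4 ≈ 5.97 N.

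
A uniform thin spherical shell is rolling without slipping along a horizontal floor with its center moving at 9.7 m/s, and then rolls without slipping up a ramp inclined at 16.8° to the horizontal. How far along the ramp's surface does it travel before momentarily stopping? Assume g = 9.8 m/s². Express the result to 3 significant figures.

The moment of inertia is (2/3)MR², giving k ≡ I/(MR²) = 2/3.
Since it rolls without slipping, ω = v/R and KE = ½Mv² + ½Iω² = ½(1+k)Mv² = (5/6)Mv².
Setting this equal to Mgh gives the vertical rise h = (1+k)v₀²/(2g) = 1.667×9.7²/(2×9.8) = 8.001 m.
Along the incline, d = h/sinθ = 8.001/sin16.8° ≈ 27.7 m.

d ≈ 27.7 m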